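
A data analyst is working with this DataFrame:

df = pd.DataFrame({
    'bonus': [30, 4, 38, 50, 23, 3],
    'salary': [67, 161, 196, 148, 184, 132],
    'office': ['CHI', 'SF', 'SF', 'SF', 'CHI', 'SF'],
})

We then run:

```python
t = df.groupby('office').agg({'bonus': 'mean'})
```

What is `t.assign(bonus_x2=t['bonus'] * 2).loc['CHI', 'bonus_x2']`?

53.0

group by office, mean of bonus:
        bonus
office       
CHI     26.50
SF      23.75
add column bonus_x2 = t['bonus'] * 2:
        bonus  bonus_x2
office                 
CHI     26.50      53.0
SF      23.75      47.5
value at row 'CHI', column 'bonus_x2' → 53.0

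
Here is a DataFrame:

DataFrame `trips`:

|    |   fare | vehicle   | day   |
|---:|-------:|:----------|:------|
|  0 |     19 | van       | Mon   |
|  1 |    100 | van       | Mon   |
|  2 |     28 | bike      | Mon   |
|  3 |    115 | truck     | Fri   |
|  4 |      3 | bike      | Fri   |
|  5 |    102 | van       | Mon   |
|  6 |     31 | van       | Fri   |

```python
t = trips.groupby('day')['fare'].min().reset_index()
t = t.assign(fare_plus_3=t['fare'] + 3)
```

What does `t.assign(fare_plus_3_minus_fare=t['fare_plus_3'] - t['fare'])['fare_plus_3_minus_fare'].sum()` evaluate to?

6

group by day, min of fare:
day
Fri     3
Mon    19
Name: fare, dtype: int64
reset_index():
   day  fare
0  Fri     3
1  Mon    19
add column fare_plus_3 = t['fare'] + 3:
   day  fare  fare_plus_3
0  Fri     3            6
1  Mon    19           22
add column fare_plus_3_minus_fare = t['fare_plus_3'] - t['fare']:
   day  fare  fare_plus_3  fare_plus_3_minus_fare
0  Fri     3            6                       3
1  Mon    19           22                       3
So sum() = 6.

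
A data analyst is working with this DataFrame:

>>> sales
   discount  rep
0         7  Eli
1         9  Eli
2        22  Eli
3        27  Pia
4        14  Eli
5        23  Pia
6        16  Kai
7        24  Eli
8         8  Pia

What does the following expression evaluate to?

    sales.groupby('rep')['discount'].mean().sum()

group by rep, mean of discount:
rep
Eli    15.200000
Kai    16.000000
Pia    19.333333
Name: discount, dtype: float64
So sum() = 50.5333333333.

50.5333333333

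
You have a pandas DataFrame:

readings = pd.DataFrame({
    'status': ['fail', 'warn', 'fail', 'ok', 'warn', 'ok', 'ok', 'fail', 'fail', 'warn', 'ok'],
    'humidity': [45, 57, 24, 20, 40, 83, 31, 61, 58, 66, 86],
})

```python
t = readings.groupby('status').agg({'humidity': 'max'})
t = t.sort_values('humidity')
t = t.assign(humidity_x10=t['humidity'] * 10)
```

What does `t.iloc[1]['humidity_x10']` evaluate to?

660

group by status, max of humidity:
        humidity
status          
fail          61
ok            86
warn          66
sort by humidity:
        humidity
status          
fail          61
warn          66
ok            86
add column humidity_x10 = t['humidity'] * 10:
        humidity  humidity_x10
status                        
fail          61           610
warn          66           660
ok            86           860
Taking the value at position 1, column 'humidity_x10' gives 660.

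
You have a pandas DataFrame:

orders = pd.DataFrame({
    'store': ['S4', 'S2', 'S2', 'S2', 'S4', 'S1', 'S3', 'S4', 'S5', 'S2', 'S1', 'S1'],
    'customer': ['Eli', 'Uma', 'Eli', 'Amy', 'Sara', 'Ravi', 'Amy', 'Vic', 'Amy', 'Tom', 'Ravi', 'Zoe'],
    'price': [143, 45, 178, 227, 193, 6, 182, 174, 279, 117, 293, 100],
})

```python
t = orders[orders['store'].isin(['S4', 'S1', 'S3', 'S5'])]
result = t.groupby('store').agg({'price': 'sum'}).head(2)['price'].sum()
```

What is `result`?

581

filter rows where store in ['S4', 'S1', 'S3', 'S5']:
   store customer  price
0     S4      Eli    143
4     S4     Sara    193
5     S1     Ravi      6
6     S3      Amy    182
7     S4      Vic    174
8     S5      Amy    279
10    S1     Ravi    293
11    S1      Zoe    100
group by store, sum of price:
       price
store       
S1       399
S3       182
S4       510
S5       279
take first 2 rows:
       price
store       
S1       399
S3       182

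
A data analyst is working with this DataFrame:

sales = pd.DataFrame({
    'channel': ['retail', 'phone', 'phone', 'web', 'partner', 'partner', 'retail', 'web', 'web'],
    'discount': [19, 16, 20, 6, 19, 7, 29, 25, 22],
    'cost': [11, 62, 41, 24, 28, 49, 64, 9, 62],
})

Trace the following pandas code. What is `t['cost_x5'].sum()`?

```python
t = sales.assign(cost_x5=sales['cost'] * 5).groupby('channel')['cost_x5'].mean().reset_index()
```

add column cost_x5 = sales['cost'] * 5:
   channel  discount  cost  cost_x5
0   retail        19    11       55
1    phone        16    62      310
2    phone        20    41      205
3      web         6    24      120
4  partner        19    28      140
5  partner         7    49      245
6   retail        29    64      320
7      web        25     9       45
8      web        22    62      310
group by channel, mean of cost_x5:
channel
partner    192.500000
phone      257.500000
retail     187.500000
web        158.333333
Name: cost_x5, dtype: float64
reset_index():
   channel     cost_x5
0  partner  192.500000
1    phone  257.500000
2   retail  187.500000
3      web  158.333333

795.833333333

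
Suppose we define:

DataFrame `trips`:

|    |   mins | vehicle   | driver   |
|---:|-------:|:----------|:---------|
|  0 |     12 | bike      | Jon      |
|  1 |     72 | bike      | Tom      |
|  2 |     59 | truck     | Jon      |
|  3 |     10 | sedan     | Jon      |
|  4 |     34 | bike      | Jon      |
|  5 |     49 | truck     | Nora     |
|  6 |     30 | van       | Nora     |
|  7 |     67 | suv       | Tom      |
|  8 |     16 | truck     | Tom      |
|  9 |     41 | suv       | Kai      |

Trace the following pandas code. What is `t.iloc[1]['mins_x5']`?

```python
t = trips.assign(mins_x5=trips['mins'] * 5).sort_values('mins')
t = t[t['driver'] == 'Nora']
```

245

add column mins_x5 = trips['mins'] * 5:
   mins vehicle driver  mins_x5
0    12    bike    Jon       60
1    72    bike    Tom      360
2    59   truck    Jon      295
3    10   sedan    Jon       50
4    34    bike    Jon      170
5    49   truck   Nora      245
6    30     van   Nora      150
7    67     suv    Tom      335
8    16   truck    Tom       80
9    41     suv    Kai      205
sort by mins:
   mins vehicle driver  mins_x5
3    10   sedan    Jon       50
0    12    bike    Jon       60
8    16   truck    Tom       80
6    30     van   Nora      150
4    34    bike    Jon      170
9    41     suv    Kai      205
5    49   truck   Nora      245
2    59   truck    Jon      295
7    67     suv    Tom      335
1    72    bike    Tom      360
filter rows where driver == 'Nora':
   mins vehicle driver  mins_x5
6    30     van   Nora      150
5    49   truck   Nora      245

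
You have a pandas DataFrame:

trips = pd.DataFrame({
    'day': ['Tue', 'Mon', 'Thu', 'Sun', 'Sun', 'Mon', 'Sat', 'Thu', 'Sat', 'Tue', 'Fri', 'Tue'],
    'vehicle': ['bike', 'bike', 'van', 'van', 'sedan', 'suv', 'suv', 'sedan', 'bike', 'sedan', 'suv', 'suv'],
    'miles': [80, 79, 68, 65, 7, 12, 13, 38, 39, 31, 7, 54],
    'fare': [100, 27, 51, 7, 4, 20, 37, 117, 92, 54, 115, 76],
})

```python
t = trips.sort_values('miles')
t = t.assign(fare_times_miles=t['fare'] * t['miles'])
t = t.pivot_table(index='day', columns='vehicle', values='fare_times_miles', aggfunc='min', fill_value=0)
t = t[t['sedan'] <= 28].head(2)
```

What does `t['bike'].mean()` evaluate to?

sort by miles:
    day vehicle  miles  fare
4   Sun   sedan      7     4
10  Fri     suv      7   115
5   Mon     suv     12    20
6   Sat     suv     13    37
9   Tue   sedan     31    54
7   Thu   sedan     38   117
8   Sat    bike     39    92
11  Tue     suv     54    76
3   Sun     van     65     7
2   Thu     van     68    51
1   Mon    bike     79    27
0   Tue    bike     80   100
add column fare_times_miles = t['fare'] * t['miles']:
    day vehicle  miles  fare  fare_times_miles
4   Sun   sedan      7     4                28
10  Fri     suv      7   115               805
5   Mon     suv     12    20               240
6   Sat     suv     13    37               481
9   Tue   sedan     31    54              1674
7   Thu   sedan     38   117              4446
8   Sat    bike     39    92              3588
11  Tue     suv     54    76              4104
3   Sun     van     65     7               455
2   Thu     van     68    51              3468
1   Mon    bike     79    27              2133
0   Tue    bike     80   100              8000
pivot: rows=day, cols=vehicle, min(fare_times_miles):
vehicle  bike  sedan   suv   van
day                             
Fri         0      0   805     0
Mon      2133      0   240     0
Sat      3588      0   481     0
Sun         0     28     0   455
Thu         0   4446     0  3468
Tue      8000   1674  4104     0
filter rows where sedan <= 28:
vehicle  bike  sedan  suv  van
day                           
Fri         0      0  805    0
Mon      2133      0  240    0
Sat      3588      0  481    0
Sun         0     28    0  455
take first 2 rows:
vehicle  bike  sedan  suv  van
day                           
Fri         0      0  805    0
Mon      2133      0  240    0

1066.5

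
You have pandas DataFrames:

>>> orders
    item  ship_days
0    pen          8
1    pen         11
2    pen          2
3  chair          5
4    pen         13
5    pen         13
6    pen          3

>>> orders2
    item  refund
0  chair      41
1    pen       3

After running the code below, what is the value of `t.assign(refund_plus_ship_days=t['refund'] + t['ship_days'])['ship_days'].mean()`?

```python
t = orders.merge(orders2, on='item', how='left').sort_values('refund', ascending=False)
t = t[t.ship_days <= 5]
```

3.33333333333

merge on 'item' (how='left') → 7 rows:
    item  ship_days  refund
0    pen          8       3
1    pen         11       3
2    pen          2       3
3  chair          5      41
4    pen         13       3
5    pen         13       3
6    pen          3       3
sort by refund descending:
    item  ship_days  refund
3  chair          5      41
0    pen          8       3
1    pen         11       3
2    pen          2       3
4    pen         13       3
5    pen         13       3
6    pen          3       3
filter rows where ship_days <= 5:
    item  ship_days  refund
3  chair          5      41
2    pen          2       3
6    pen          3       3
add column refund_plus_ship_days = t['refund'] + t['ship_days']:
    item  ship_days  refund  refund_plus_ship_days
3  chair          5      41                     46
2    pen          2       3                      5
6    pen          3       3                      6
Taking the mean of column 'ship_days' gives 3.33333333333.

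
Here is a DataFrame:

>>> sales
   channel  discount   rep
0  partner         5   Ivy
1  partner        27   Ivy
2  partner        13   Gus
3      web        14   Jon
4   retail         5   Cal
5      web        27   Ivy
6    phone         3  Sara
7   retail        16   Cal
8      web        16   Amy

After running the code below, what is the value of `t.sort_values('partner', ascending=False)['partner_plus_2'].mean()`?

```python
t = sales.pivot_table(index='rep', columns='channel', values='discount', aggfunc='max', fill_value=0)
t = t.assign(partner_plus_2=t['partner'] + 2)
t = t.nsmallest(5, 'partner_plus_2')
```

4.6

pivot: rows=rep, cols=channel, max(discount):
channel  partner  phone  retail  web
rep                                 
Amy            0      0       0   16
Cal            0      0      16    0
Gus           13      0       0    0
Ivy           27      0       0   27
Jon            0      0       0   14
Sara           0      3       0    0
add column partner_plus_2 = t['partner'] + 2:
channel  partner  phone  retail  web  partner_plus_2
rep                                                 
Amy            0      0       0   16               2
Cal            0      0      16    0               2
Gus           13      0       0    0              15
Ivy           27      0       0   27              29
Jon            0      0       0   14               2
Sara           0      3       0    0               2
take 5 rows with smallest partner_plus_2:
channel  partner  phone  retail  web  partner_plus_2
rep                                                 
Amy            0      0       0   16               2
Cal            0      0      16    0               2
Jon            0      0       0   14               2
Sara           0      3       0    0               2
Gus           13      0       0    0              15
sort by partner descending:
channel  partner  phone  retail  web  partner_plus_2
rep                                                 
Gus           13      0       0    0              15
Amy            0      0       0   16               2
Cal            0      0      16    0               2
Jon            0      0       0   14               2
Sara           0      3       0    0               2
Hence 4.6.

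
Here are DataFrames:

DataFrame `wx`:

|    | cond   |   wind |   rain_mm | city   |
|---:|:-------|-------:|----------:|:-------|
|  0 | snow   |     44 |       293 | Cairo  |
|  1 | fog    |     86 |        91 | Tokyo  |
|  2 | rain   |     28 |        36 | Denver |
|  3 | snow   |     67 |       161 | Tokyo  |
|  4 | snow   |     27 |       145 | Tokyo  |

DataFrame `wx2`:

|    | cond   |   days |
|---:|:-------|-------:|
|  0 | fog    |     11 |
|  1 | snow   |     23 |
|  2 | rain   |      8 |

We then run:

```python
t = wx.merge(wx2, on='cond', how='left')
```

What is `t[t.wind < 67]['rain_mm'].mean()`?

158.0

merge on 'cond' (how='left') → 5 rows:
   cond  wind  rain_mm    city  days
0  snow    44      293   Cairo    23
1   fog    86       91   Tokyo    11
2  rain    28       36  Denver     8
3  snow    67      161   Tokyo    23
4  snow    27      145   Tokyo    23
filter rows where wind < 67:
   cond  wind  rain_mm    city  days
0  snow    44      293   Cairo    23
2  rain    28       36  Denver     8
4  snow    27      145   Tokyo    23
Finally, mean of column 'rain_mm' = 158.0.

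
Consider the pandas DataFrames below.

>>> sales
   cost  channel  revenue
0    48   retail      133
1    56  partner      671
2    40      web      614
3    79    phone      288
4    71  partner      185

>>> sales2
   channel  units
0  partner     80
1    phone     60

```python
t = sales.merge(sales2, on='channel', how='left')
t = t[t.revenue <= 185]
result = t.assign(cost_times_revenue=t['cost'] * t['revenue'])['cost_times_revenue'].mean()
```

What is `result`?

merge on 'channel' (how='left') → 5 rows:
   cost  channel  revenue  units
0    48   retail      133    NaN
1    56  partner      671   80.0
2    40      web      614    NaN
3    79    phone      288   60.0
4    71  partner      185   80.0
filter rows where revenue <= 185:
   cost  channel  revenue  units
0    48   retail      133    NaN
4    71  partner      185   80.0
add column cost_times_revenue = t['cost'] * t['revenue']:
   cost  channel  revenue  units  cost_times_revenue
0    48   retail      133    NaN                6384
4    71  partner      185   80.0               13135
mean of column 'cost_times_revenue' → 9759.5

9759.5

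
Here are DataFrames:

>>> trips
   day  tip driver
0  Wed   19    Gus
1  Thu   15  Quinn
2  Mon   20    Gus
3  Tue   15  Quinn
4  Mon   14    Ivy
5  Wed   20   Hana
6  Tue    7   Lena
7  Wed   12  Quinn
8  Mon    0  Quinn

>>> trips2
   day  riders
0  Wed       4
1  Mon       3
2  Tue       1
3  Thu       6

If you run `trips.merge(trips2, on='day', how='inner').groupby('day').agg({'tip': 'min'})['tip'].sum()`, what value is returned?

merge on 'day' (how='inner') → 9 rows:
   day  tip driver  riders
0  Wed   19    Gus       4
1  Thu   15  Quinn       6
2  Mon   20    Gus       3
3  Tue   15  Quinn       1
4  Mon   14    Ivy       3
5  Wed   20   Hana       4
6  Tue    7   Lena       1
7  Wed   12  Quinn       4
8  Mon    0  Quinn       3
group by day, min of tip:
     tip
day     
Mon    0
Thu   15
Tue    7
Wed   12
sum of column 'tip' → 34

34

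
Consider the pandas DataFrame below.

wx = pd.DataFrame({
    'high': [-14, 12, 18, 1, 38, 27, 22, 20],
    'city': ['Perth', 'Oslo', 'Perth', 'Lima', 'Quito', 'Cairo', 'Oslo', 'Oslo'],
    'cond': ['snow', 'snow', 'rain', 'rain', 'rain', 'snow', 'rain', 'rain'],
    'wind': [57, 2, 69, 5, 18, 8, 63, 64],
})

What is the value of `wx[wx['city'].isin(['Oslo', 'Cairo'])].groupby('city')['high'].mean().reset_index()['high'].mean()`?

22.5

filter rows where city in ['Oslo', 'Cairo']:
   high   city  cond  wind
1    12   Oslo  snow     2
5    27  Cairo  snow     8
6    22   Oslo  rain    63
7    20   Oslo  rain    64
group by city, mean of high:
city
Cairo    27.0
Oslo     18.0
Name: high, dtype: float64
reset_index():
    city  high
0  Cairo  27.0
1   Oslo  18.0
So mean() = 22.5.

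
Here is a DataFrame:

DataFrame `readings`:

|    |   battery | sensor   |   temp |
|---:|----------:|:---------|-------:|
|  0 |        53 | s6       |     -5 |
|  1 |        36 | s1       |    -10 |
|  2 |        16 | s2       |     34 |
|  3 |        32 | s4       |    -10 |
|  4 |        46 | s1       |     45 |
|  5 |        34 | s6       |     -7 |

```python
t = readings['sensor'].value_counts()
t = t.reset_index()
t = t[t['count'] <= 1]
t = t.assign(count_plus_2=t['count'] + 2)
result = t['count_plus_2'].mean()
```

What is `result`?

3.0

value_counts of sensor:
sensor
s6    2
s1    2
s2    1
s4    1
Name: count, dtype: int64
reset_index():
  sensor  count
0     s6      2
1     s1      2
2     s2      1
3     s4      1
filter rows where count <= 1:
  sensor  count
2     s2      1
3     s4      1
add column count_plus_2 = t['count'] + 2:
  sensor  count  count_plus_2
2     s2      1             3
3     s4      1             3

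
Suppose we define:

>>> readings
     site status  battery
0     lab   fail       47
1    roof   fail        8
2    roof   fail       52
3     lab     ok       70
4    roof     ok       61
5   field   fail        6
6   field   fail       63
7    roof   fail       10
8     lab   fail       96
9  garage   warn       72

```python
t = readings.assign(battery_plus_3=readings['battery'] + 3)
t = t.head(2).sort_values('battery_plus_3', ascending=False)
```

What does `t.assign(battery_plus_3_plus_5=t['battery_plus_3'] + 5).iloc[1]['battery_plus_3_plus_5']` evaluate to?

add column battery_plus_3 = readings['battery'] + 3:
     site status  battery  battery_plus_3
0     lab   fail       47              50
1    roof   fail        8              11
2    roof   fail       52              55
3     lab     ok       70              73
4    roof     ok       61              64
5   field   fail        6               9
6   field   fail       63              66
7    roof   fail       10              13
8     lab   fail       96              99
9  garage   warn       72              75
take first 2 rows:
   site status  battery  battery_plus_3
0   lab   fail       47              50
1  roof   fail        8              11
sort by battery_plus_3 descending:
   site status  battery  battery_plus_3
0   lab   fail       47              50
1  roof   fail        8              11
add column battery_plus_3_plus_5 = t['battery_plus_3'] + 5:
   site status  battery  battery_plus_3  battery_plus_3_plus_5
0   lab   fail       47              50                     55
1  roof   fail        8              11                     16
Reading off the value at position 1, column 'battery_plus_3_plus_5', we get 16.

16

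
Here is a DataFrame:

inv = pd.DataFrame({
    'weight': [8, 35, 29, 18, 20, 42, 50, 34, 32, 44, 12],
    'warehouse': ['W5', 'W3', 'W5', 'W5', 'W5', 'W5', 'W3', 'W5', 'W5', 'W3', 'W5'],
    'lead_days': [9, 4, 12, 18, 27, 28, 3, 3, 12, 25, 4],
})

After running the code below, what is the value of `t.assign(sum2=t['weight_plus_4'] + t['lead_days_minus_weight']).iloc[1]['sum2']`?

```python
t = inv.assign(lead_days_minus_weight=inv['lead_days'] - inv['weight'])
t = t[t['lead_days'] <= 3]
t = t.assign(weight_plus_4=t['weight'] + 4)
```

add column lead_days_minus_weight = inv['lead_days'] - inv['weight']:
    weight warehouse  lead_days  lead_days_minus_weight
0        8        W5          9                       1
1       35        W3          4                     -31
2       29        W5         12                     -17
3       18        W5         18                       0
4       20        W5         27                       7
5       42        W5         28                     -14
6       50        W3          3                     -47
7       34        W5          3                     -31
8       32        W5         12                     -20
9       44        W3         25                     -19
10      12        W5          4                      -8
filter rows where lead_days <= 3:
   weight warehouse  lead_days  lead_days_minus_weight
6      50        W3          3                     -47
7      34        W5          3                     -31
add column weight_plus_4 = t['weight'] + 4:
   weight warehouse  lead_days  lead_days_minus_weight  weight_plus_4
6      50        W3          3                     -47             54
7      34        W5          3                     -31             38
add column sum2 = t['weight_plus_4'] + t['lead_days_minus_weight']:
   weight warehouse  lead_days  lead_days_minus_weight  weight_plus_4  sum2
6      50        W3          3                     -47             54     7
7      34        W5          3                     -31             38     7

7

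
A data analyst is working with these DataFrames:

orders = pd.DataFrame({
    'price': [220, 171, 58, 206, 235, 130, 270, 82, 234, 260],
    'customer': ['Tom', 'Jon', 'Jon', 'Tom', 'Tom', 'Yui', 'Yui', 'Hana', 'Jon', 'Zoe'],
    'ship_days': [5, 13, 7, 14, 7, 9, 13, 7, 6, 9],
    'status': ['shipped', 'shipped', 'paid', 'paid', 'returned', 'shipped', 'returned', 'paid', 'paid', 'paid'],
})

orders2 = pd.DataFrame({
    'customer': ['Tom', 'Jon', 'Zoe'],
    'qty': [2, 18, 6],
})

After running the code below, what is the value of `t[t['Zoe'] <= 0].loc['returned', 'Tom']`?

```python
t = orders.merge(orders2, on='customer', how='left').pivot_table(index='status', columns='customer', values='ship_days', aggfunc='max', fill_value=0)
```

merge on 'customer' (how='left') → 10 rows:
   price customer  ship_days    status   qty
0    220      Tom          5   shipped   2.0
1    171      Jon         13   shipped  18.0
2     58      Jon          7      paid  18.0
3    206      Tom         14      paid   2.0
4    235      Tom          7  returned   2.0
5    130      Yui          9   shipped   NaN
6    270      Yui         13  returned   NaN
7     82     Hana          7      paid   NaN
8    234      Jon          6      paid  18.0
9    260      Zoe          9      paid   6.0
pivot: rows=status, cols=customer, max(ship_days):
customer  Hana  Jon  Tom  Yui  Zoe
status                            
paid         7    7   14    0    9
returned     0    0    7   13    0
shipped      0   13    5    9    0
filter rows where Zoe <= 0:
customer  Hana  Jon  Tom  Yui  Zoe
status                            
returned     0    0    7   13    0
shipped      0   13    5    9    0
The value at row 'returned', column 'Tom' is 7.

7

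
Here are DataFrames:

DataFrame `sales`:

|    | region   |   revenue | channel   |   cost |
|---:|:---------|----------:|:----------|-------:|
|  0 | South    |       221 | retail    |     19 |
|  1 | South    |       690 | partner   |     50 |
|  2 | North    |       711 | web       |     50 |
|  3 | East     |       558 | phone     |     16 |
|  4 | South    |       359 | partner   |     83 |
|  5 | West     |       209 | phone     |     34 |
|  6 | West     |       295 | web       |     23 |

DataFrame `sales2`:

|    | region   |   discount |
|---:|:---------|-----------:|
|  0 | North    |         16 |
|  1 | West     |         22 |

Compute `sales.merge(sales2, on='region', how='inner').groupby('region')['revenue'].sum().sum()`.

merge on 'region' (how='inner') → 3 rows:
  region  revenue channel  cost  discount
0  North      711     web    50        16
1   West      209   phone    34        22
2   West      295     web    23        22
group by region, sum of revenue:
region
North    711
West     504
Name: revenue, dtype: int64
The sum of the resulting series is 1215.

1215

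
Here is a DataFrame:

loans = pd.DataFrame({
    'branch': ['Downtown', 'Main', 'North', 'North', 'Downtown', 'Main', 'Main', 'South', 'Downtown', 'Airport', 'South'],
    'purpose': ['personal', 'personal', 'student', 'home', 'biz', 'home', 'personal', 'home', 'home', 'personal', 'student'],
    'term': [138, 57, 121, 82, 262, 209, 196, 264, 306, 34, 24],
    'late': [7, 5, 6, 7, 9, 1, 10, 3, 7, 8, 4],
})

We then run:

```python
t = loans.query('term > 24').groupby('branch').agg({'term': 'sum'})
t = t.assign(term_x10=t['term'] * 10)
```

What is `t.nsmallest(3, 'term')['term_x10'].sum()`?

5010

filter rows where term > 24:
     branch   purpose  term  late
0  Downtown  personal   138     7
1      Main  personal    57     5
2     North   student   121     6
3     North      home    82     7
4  Downtown       biz   262     9
5      Main      home   209     1
6      Main  personal   196    10
7     South      home   264     3
8  Downtown      home   306     7
9   Airport  personal    34     8
group by branch, sum of term:
          term
branch        
Airport     34
Downtown   706
Main       462
North      203
South      264
add column term_x10 = t['term'] * 10:
          term  term_x10
branch                  
Airport     34       340
Downtown   706      7060
Main       462      4620
North      203      2030
South      264      2640
take 3 rows with smallest term:
         term  term_x10
branch                 
Airport    34       340
North     203      2030
South     264      2640
Then the sum of column 'term_x10': 5010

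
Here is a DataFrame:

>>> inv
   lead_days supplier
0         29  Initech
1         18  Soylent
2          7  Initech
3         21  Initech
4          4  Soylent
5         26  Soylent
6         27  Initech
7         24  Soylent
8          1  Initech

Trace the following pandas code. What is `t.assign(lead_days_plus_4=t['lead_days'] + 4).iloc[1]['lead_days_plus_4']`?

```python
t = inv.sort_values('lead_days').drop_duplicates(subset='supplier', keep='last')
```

sort by lead_days:
   lead_days supplier
8          1  Initech
4          4  Soylent
2          7  Initech
1         18  Soylent
3         21  Initech
7         24  Soylent
5         26  Soylent
6         27  Initech
0         29  Initech
drop duplicate supplier (keep=last):
   lead_days supplier
5         26  Soylent
0         29  Initech
add column lead_days_plus_4 = t['lead_days'] + 4:
   lead_days supplier  lead_days_plus_4
5         26  Soylent                30
0         29  Initech                33
Taking the value at position 1, column 'lead_days_plus_4' gives 33.

33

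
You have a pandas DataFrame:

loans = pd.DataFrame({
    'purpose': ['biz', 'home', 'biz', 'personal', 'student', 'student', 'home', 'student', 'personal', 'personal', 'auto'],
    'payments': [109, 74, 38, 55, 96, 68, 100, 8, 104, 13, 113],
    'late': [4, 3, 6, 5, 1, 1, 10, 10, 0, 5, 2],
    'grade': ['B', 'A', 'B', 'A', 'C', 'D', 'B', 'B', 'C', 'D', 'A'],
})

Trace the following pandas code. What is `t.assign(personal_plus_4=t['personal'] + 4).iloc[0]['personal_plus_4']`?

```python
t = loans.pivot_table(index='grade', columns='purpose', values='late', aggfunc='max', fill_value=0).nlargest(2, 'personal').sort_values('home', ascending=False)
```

pivot: rows=grade, cols=purpose, max(late):
purpose  auto  biz  home  personal  student
grade                                      
A           2    0     3         5        0
B           0    6    10         0       10
C           0    0     0         0        1
D           0    0     0         5        1
take 2 rows with largest personal:
purpose  auto  biz  home  personal  student
grade                                      
A           2    0     3         5        0
D           0    0     0         5        1
sort by home descending:
purpose  auto  biz  home  personal  student
grade                                      
A           2    0     3         5        0
D           0    0     0         5        1
add column personal_plus_4 = t['personal'] + 4:
purpose  auto  biz  home  personal  student  personal_plus_4
grade                                                       
A           2    0     3         5        0                9
D           0    0     0         5        1                9
Reading off the value at position 0, column 'personal_plus_4', we get 9.

9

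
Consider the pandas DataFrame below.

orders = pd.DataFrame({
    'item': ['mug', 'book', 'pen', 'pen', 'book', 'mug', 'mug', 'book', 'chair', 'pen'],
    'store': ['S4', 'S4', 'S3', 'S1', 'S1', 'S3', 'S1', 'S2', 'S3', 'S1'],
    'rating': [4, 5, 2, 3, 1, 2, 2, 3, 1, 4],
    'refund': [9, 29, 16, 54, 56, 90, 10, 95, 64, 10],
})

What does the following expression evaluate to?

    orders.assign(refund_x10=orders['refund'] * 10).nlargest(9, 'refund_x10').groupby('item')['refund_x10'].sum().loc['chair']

640

add column refund_x10 = orders['refund'] * 10:
    item store  rating  refund  refund_x10
0    mug    S4       4       9          90
1   book    S4       5      29         290
2    pen    S3       2      16         160
3    pen    S1       3      54         540
4   book    S1       1      56         560
5    mug    S3       2      90         900
6    mug    S1       2      10         100
7   book    S2       3      95         950
8  chair    S3       1      64         640
9    pen    S1       4      10         100
take 9 rows with largest refund_x10:
    item store  rating  refund  refund_x10
7   book    S2       3      95         950
5    mug    S3       2      90         900
8  chair    S3       1      64         640
4   book    S1       1      56         560
3    pen    S1       3      54         540
1   book    S4       5      29         290
2    pen    S3       2      16         160
6    mug    S1       2      10         100
9    pen    S1       4      10         100
group by item, sum of refund_x10:
item
book     1800
chair     640
mug      1000
pen       800
Name: refund_x10, dtype: int64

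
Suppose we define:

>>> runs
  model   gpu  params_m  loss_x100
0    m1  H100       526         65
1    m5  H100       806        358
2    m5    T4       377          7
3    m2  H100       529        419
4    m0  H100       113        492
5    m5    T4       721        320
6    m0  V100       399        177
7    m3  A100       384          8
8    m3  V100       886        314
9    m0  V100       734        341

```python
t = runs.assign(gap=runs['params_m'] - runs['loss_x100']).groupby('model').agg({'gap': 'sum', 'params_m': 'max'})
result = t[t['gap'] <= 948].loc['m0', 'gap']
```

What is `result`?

236

add column gap = runs['params_m'] - runs['loss_x100']:
  model   gpu  params_m  loss_x100  gap
0    m1  H100       526         65  461
1    m5  H100       806        358  448
2    m5    T4       377          7  370
3    m2  H100       529        419  110
4    m0  H100       113        492 -379
5    m5    T4       721        320  401
6    m0  V100       399        177  222
7    m3  A100       384          8  376
8    m3  V100       886        314  572
9    m0  V100       734        341  393
group by model: sum(gap), max(params_m):
        gap  params_m
model                
m0      236       734
m1      461       526
m2      110       529
m3      948       886
m5     1219       806
filter rows where gap <= 948:
       gap  params_m
model               
m0     236       734
m1     461       526
m2     110       529
m3     948       886
Reading off the value at row 'm0', column 'gap', we get 236.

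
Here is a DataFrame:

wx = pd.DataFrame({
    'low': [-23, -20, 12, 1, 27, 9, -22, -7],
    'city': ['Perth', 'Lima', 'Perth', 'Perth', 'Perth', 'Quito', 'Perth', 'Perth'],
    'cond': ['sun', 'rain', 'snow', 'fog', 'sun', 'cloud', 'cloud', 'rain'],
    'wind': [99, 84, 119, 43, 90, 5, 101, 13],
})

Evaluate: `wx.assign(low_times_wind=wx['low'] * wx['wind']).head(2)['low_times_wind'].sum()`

-3957

add column low_times_wind = wx['low'] * wx['wind']:
   low   city   cond  wind  low_times_wind
0  -23  Perth    sun    99           -2277
1  -20   Lima   rain    84           -1680
2   12  Perth   snow   119            1428
3    1  Perth    fog    43              43
4   27  Perth    sun    90            2430
5    9  Quito  cloud     5              45
6  -22  Perth  cloud   101           -2222
7   -7  Perth   rain    13             -91
take first 2 rows:
   low   city  cond  wind  low_times_wind
0  -23  Perth   sun    99           -2277
1  -20   Lima  rain    84           -1680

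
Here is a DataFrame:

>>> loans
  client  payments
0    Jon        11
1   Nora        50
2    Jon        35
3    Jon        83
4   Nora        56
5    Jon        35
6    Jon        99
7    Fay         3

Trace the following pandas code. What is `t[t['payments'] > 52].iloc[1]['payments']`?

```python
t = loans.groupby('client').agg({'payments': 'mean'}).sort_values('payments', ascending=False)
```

52.6

group by client, mean of payments:
        payments
client          
Fay          3.0
Jon         52.6
Nora        53.0
sort by payments descending:
        payments
client          
Nora        53.0
Jon         52.6
Fay          3.0
filter rows where payments > 52:
        payments
client          
Nora        53.0
Jon         52.6
The value at position 1, column 'payments' is 52.6.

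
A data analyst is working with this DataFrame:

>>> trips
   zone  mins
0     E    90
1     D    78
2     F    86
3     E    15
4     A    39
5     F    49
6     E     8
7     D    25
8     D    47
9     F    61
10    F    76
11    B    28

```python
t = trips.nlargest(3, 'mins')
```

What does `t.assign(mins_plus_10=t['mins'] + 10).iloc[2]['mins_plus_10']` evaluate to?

take 3 rows with largest mins:
  zone  mins
0    E    90
2    F    86
1    D    78
add column mins_plus_10 = t['mins'] + 10:
  zone  mins  mins_plus_10
0    E    90           100
2    F    86            96
1    D    78            88
So iloc[2]['mins_plus_10'] = 88.

88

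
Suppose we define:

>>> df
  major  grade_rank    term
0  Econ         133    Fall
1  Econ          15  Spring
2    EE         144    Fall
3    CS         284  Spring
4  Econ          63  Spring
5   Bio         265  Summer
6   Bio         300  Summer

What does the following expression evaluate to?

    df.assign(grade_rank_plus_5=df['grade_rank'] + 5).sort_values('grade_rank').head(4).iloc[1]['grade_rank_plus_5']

add column grade_rank_plus_5 = df['grade_rank'] + 5:
  major  grade_rank    term  grade_rank_plus_5
0  Econ         133    Fall                138
1  Econ          15  Spring                 20
2    EE         144    Fall                149
3    CS         284  Spring                289
4  Econ          63  Spring                 68
5   Bio         265  Summer                270
6   Bio         300  Summer                305
sort by grade_rank:
  major  grade_rank    term  grade_rank_plus_5
1  Econ          15  Spring                 20
4  Econ          63  Spring                 68
0  Econ         133    Fall                138
2    EE         144    Fall                149
5   Bio         265  Summer                270
3    CS         284  Spring                289
6   Bio         300  Summer                305
take first 4 rows:
  major  grade_rank    term  grade_rank_plus_5
1  Econ          15  Spring                 20
4  Econ          63  Spring                 68
0  Econ         133    Fall                138
2    EE         144    Fall                149

68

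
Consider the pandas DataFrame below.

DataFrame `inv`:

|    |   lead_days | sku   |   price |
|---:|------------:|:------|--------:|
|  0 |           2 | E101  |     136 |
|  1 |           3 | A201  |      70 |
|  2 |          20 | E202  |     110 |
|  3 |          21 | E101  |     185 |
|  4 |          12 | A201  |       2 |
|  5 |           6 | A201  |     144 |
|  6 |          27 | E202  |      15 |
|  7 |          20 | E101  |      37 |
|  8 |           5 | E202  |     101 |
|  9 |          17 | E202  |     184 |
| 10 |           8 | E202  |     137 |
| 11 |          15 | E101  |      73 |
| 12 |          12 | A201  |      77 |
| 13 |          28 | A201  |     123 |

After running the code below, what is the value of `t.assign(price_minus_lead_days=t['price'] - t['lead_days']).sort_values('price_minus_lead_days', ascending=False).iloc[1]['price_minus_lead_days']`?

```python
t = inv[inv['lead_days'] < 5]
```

filter rows where lead_days < 5:
   lead_days   sku  price
0          2  E101    136
1          3  A201     70
add column price_minus_lead_days = t['price'] - t['lead_days']:
   lead_days   sku  price  price_minus_lead_days
0          2  E101    136                    134
1          3  A201     70                     67
sort by price_minus_lead_days descending:
   lead_days   sku  price  price_minus_lead_days
0          2  E101    136                    134
1          3  A201     70                     67

67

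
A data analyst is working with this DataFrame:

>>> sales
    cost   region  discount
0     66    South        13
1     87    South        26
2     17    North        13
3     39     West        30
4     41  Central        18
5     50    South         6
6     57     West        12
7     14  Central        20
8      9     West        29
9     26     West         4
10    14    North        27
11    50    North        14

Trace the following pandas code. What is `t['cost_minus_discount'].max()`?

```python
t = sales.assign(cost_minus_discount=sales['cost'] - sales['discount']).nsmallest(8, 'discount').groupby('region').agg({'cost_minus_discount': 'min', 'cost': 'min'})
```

44

add column cost_minus_discount = sales['cost'] - sales['discount']:
    cost   region  discount  cost_minus_discount
0     66    South        13                   53
1     87    South        26                   61
2     17    North        13                    4
3     39     West        30                    9
4     41  Central        18                   23
5     50    South         6                   44
6     57     West        12                   45
7     14  Central        20                   -6
8      9     West        29                  -20
9     26     West         4                   22
10    14    North        27                  -13
11    50    North        14                   36
take 8 rows with smallest discount:
    cost   region  discount  cost_minus_discount
9     26     West         4                   22
5     50    South         6                   44
6     57     West        12                   45
0     66    South        13                   53
2     17    North        13                    4
11    50    North        14                   36
4     41  Central        18                   23
7     14  Central        20                   -6
group by region: min(cost_minus_discount), min(cost):
         cost_minus_discount  cost
region                            
Central                   -6    14
North                      4    17
South                     44    50
West                      22    26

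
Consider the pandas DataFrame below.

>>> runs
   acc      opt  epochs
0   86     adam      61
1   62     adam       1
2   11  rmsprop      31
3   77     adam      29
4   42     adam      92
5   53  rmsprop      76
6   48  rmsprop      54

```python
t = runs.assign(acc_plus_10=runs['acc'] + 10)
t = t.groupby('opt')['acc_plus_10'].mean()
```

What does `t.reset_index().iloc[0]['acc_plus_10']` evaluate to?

add column acc_plus_10 = runs['acc'] + 10:
   acc      opt  epochs  acc_plus_10
0   86     adam      61           96
1   62     adam       1           72
2   11  rmsprop      31           21
3   77     adam      29           87
4   42     adam      92           52
5   53  rmsprop      76           63
6   48  rmsprop      54           58
group by opt, mean of acc_plus_10:
opt
adam       76.750000
rmsprop    47.333333
Name: acc_plus_10, dtype: float64
reset_index():
       opt  acc_plus_10
0     adam    76.750000
1  rmsprop    47.333333

76.75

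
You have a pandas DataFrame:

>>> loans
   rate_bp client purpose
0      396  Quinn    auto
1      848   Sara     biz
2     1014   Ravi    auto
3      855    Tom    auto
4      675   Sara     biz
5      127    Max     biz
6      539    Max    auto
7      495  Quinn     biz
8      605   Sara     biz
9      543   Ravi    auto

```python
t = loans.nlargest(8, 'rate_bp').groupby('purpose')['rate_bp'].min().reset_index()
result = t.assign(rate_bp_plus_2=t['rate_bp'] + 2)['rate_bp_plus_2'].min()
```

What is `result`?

take 8 rows with largest rate_bp:
   rate_bp client purpose
2     1014   Ravi    auto
3      855    Tom    auto
1      848   Sara     biz
4      675   Sara     biz
8      605   Sara     biz
9      543   Ravi    auto
6      539    Max    auto
7      495  Quinn     biz
group by purpose, min of rate_bp:
purpose
auto    539
biz     495
Name: rate_bp, dtype: int64
reset_index():
  purpose  rate_bp
0    auto      539
1     biz      495
add column rate_bp_plus_2 = t['rate_bp'] + 2:
  purpose  rate_bp  rate_bp_plus_2
0    auto      539             541
1     biz      495             497
Finally, min of column 'rate_bp_plus_2' = 497.

497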